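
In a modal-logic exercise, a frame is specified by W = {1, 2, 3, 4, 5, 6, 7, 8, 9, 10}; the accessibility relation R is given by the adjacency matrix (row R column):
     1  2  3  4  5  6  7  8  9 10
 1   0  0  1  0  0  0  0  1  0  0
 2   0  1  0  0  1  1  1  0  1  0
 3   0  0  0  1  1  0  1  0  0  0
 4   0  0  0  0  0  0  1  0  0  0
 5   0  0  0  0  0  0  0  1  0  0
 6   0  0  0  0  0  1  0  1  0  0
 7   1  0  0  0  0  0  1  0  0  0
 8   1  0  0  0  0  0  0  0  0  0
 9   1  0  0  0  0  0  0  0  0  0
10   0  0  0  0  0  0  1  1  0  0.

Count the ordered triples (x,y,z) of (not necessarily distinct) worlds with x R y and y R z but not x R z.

Enumerating: (1,3,4), (1,3,5), (1,3,7), (1,8,1), (10,7,1), (10,8,1), (2,5,8), (2,6,8), (2,7,1), (2,9,1), (3,5,8), (3,7,1), … and 9 more.
Total: 21.

21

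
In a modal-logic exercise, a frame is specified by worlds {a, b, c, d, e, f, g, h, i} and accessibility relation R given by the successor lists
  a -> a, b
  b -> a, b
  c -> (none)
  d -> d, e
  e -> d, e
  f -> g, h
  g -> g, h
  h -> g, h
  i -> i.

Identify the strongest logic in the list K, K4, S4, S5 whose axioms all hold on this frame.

Transitive (axiom 4): yes — every two-step R-path is closed by a direct edge.
Reflexive (axiom T): no — c is not related to itself.
Euclidean (axiom 5): yes — any two successors of a common world are R-related.
So F validates K, K4; S4 would additionally require R to be reflexive. The strongest is K4.

K4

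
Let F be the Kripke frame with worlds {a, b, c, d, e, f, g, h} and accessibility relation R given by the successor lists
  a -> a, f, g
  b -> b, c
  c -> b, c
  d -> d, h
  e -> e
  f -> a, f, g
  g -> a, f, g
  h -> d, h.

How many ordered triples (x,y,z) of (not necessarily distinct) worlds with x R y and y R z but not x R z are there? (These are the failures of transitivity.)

R is transitive; there are no such tuples.

0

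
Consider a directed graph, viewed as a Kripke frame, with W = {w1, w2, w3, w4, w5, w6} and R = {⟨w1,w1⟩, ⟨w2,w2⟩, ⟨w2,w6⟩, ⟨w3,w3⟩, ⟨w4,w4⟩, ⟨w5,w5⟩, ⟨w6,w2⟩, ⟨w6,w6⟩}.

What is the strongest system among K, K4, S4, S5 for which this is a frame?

S5

Transitive (axiom 4): yes — every two-step R-path is closed by a direct edge.
Reflexive (axiom T): yes — every world is R-related to itself.
Euclidean (axiom 5): yes — any two successors of a common world are R-related.
So F validates K, K4, S4, S5. The strongest is S5.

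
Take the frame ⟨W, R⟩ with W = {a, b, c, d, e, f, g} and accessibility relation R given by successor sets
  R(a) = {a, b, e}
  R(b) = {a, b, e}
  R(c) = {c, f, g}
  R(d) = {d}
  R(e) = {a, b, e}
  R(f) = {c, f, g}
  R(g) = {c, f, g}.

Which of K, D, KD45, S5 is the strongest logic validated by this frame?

Serial (axiom D): yes — every world has a successor (e.g. a R a).
Euclidean (axiom 5): yes — any two successors of a common world are R-related.
Transitive (axiom 4): yes — every two-step R-path is closed by a direct edge.
Reflexive (axiom T): yes — every world is R-related to itself.
So F validates K, D, KD45, S5. The strongest is S5.

S5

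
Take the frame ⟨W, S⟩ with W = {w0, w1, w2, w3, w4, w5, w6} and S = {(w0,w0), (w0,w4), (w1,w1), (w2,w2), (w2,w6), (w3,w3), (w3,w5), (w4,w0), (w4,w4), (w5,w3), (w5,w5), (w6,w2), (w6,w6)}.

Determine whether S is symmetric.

Yes

Symmetric: yes — every pair in S has its reverse in S.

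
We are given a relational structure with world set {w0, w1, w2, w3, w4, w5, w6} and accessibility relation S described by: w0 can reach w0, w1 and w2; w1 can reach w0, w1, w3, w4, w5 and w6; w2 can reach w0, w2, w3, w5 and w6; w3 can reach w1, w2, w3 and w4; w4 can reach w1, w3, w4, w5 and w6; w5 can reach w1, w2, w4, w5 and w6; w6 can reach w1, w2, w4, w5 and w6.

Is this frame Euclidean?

Euclidean: no — w0 S w1 and w0 S w2, but not w1 S w2.

No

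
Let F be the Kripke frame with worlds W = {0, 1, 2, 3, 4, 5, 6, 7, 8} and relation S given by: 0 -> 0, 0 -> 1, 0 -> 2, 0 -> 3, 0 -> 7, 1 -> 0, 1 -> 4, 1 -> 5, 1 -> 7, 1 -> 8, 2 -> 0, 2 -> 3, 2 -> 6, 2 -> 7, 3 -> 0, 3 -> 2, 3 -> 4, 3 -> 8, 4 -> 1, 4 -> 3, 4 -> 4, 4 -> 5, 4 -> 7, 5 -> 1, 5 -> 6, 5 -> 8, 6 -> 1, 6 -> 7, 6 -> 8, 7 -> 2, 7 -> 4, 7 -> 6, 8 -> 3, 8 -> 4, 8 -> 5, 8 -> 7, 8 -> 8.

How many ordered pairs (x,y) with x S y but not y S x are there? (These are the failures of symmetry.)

Enumerating: (0,7), (1,7), (1,8), (2,6), (4,5), (5,6), (6,1), (6,8), (8,4), (8,7).

10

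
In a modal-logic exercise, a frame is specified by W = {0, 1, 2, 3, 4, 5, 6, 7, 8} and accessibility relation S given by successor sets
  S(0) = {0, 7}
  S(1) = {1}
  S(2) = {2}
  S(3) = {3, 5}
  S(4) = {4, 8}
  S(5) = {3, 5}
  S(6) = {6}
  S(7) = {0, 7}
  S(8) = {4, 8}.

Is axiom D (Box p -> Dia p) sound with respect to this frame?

Yes

The schema D characterises exactly the serial frames.
Serial: yes — every world has a successor (e.g. 0 S 0).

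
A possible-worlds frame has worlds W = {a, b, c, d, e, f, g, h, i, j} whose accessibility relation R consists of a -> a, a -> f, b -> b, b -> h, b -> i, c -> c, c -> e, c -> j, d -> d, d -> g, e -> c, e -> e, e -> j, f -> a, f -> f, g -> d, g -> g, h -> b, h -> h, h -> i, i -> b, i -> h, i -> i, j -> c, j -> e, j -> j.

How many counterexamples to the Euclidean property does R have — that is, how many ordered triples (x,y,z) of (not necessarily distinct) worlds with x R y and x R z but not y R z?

R is Euclidean; there are no such tuples.

0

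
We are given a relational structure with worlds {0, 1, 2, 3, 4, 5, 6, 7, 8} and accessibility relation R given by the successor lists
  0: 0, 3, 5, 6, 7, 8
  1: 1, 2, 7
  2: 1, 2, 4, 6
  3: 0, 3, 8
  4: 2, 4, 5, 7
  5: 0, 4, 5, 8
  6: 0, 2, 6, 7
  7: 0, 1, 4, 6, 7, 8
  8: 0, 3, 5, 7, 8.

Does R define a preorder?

No

Reflexive: yes — every world is R-related to itself.
Transitive: no — 0 R 5 and 5 R 4, but not 0 R 4.
So R is not a preorder.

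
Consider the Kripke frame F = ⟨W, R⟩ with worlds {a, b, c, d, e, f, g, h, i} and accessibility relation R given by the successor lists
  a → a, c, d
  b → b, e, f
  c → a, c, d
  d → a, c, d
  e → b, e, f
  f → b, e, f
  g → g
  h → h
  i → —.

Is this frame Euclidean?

Euclidean: yes — any two successors of a common world are R-related.

Yes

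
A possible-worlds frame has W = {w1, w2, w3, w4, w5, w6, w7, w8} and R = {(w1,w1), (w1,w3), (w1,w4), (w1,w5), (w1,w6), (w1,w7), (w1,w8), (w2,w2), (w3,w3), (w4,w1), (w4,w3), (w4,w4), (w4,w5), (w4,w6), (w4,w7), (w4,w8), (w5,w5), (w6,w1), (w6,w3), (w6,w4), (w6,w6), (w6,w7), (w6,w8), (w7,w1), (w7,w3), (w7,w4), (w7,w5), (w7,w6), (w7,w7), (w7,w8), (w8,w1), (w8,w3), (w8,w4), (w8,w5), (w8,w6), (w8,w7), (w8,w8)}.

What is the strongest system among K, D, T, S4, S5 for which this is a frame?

Serial (axiom D): yes — every world has a successor (e.g. w1 R w1).
Reflexive (axiom T): yes — every world is R-related to itself.
Transitive (axiom 4): no — w6 R w1 and w1 R w5, but not w6 R w5.
Euclidean (axiom 5): no — w1 R w3 and w1 R w4, but not w3 R w4.
So F validates K, D, T; S4 would additionally require R to be transitive. The strongest is T.

T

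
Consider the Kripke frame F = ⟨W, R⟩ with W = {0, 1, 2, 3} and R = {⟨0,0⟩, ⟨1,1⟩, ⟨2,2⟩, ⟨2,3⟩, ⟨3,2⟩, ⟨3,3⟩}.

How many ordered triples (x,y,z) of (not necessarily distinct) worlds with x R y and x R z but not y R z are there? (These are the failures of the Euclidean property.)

R is Euclidean; there are no such tuples.

0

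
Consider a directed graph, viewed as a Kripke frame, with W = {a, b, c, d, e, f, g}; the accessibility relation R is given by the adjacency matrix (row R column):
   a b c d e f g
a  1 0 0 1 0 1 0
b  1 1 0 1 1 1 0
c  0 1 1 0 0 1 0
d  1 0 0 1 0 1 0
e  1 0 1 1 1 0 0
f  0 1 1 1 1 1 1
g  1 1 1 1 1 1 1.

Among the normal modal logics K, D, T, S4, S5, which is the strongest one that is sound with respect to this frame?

Serial (axiom D): yes — every world has a successor (e.g. a R a).
Reflexive (axiom T): yes — every world is R-related to itself.
Transitive (axiom 4): no — a R f and f R b, but not a R b.
Euclidean (axiom 5): no — b R a and b R e, but not a R e.
So F validates K, D, T; S4 would additionally require R to be transitive. The strongest is T.

T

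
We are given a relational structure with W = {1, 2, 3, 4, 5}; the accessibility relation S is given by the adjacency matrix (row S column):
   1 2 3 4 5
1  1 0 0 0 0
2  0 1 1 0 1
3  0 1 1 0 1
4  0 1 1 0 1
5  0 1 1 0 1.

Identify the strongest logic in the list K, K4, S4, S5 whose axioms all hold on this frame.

Transitive (axiom 4): yes — every two-step S-path is closed by a direct edge.
Reflexive (axiom T): no — 4 is not related to itself.
Euclidean (axiom 5): yes — any two successors of a common world are S-related.
So F validates K, K4; S4 would additionally require S to be reflexive. The strongest is K4.

K4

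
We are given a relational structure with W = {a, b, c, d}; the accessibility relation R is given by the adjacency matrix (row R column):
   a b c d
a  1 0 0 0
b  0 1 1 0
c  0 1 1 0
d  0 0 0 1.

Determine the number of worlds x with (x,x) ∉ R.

0

R is reflexive; there are no such worlds.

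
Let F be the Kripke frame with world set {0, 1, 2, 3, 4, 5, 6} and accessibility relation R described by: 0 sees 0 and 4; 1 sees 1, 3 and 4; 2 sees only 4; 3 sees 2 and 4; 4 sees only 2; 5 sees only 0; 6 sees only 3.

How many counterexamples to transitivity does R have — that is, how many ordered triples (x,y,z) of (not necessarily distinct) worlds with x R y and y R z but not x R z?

8

Enumerating: (0,4,2), (1,3,2), (1,4,2), (2,4,2), (4,2,4), (5,0,4), (6,3,2), (6,3,4).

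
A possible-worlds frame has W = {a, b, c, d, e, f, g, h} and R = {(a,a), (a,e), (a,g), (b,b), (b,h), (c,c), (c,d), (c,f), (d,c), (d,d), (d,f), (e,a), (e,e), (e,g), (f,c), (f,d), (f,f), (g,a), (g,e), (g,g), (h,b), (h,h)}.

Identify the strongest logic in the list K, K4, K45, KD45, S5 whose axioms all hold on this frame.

S5

Transitive (axiom 4): yes — every two-step R-path is closed by a direct edge.
Euclidean (axiom 5): yes — any two successors of a common world are R-related.
Serial (axiom D): yes — every world has a successor (e.g. a R a).
Reflexive (axiom T): yes — every world is R-related to itself.
So F validates K, K4, K45, KD45, S5. The strongest is S5.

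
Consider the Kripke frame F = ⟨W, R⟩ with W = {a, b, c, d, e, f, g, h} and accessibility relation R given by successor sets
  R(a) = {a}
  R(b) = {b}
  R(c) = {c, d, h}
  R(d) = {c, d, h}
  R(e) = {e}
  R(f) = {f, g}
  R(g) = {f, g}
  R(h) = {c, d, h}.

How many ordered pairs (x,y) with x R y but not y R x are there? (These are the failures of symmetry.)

R is symmetric; there are no such tuples.

0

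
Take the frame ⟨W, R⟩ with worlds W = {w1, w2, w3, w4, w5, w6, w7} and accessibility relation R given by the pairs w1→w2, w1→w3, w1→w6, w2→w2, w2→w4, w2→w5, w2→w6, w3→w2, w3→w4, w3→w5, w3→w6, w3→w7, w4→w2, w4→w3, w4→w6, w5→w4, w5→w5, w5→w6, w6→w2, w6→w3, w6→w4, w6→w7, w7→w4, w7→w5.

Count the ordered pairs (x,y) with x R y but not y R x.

12

Enumerating: (w1,w2), (w1,w3), (w1,w6), (w2,w5), (w3,w2), (w3,w5), (w3,w7), (w5,w4), (w5,w6), (w6,w7), (w7,w4), (w7,w5).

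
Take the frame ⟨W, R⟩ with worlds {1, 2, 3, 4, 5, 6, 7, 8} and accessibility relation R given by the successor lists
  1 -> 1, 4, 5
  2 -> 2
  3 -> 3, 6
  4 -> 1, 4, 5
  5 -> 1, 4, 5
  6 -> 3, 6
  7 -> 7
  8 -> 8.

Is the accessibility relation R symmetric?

Symmetric: yes — every pair in R has its reverse in R.

Yes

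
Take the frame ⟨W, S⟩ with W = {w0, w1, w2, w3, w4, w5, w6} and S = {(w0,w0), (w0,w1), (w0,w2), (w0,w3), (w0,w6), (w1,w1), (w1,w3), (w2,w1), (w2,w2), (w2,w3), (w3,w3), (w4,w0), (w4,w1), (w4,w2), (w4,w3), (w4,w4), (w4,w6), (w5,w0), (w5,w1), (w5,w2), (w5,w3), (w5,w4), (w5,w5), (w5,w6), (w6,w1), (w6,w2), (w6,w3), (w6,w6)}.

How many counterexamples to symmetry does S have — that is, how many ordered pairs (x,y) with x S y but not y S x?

21

Enumerating: (w0,w1), (w0,w2), (w0,w3), (w0,w6), (w1,w3), (w2,w1), (w2,w3), (w4,w0), (w4,w1), (w4,w2), (w4,w3), (w4,w6), … and 9 more.
Total: 21.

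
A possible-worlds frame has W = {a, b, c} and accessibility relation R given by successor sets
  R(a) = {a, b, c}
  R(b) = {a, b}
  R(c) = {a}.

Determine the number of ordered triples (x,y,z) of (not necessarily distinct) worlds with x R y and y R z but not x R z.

3

Enumerating: (b,a,c), (c,a,b), (c,a,c).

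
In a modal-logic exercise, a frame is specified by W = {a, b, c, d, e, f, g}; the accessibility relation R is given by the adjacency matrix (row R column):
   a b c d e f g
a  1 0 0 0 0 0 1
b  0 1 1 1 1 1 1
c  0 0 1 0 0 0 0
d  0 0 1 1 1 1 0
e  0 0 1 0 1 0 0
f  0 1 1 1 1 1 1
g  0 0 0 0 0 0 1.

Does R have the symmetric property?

No

Symmetric: no — a R g but not g R a.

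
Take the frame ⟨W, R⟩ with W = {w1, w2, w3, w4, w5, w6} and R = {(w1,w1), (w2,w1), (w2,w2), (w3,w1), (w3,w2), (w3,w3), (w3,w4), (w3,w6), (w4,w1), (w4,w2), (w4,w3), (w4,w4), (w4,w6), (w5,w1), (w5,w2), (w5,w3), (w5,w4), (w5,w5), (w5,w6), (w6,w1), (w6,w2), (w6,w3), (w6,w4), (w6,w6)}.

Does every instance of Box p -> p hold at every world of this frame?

Axiom T corresponds to the accessibility relation being reflexive.
Reflexive: yes — every world is R-related to itself.

Yes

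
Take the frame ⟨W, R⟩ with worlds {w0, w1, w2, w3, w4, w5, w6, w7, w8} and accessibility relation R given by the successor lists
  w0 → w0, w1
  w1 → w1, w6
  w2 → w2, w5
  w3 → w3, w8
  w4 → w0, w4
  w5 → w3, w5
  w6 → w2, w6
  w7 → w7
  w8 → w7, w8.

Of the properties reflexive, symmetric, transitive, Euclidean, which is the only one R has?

reflexive

Reflexive: yes — every world is R-related to itself.
Symmetric: no — w0 R w1 but not w1 R w0.
Transitive: no — w0 R w1 and w1 R w6, but not w0 R w6.
Euclidean: no — w0 R w1 and w0 R w0, but not w1 R w0.
Only reflexive holds.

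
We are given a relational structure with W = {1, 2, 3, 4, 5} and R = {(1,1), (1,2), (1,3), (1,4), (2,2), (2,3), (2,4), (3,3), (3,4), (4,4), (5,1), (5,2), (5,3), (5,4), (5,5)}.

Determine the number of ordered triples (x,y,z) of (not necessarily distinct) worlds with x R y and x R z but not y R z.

Enumerating: (1,2,1), (1,3,1), (1,3,2), (1,4,1), (1,4,2), (1,4,3), (2,3,2), (2,4,2), (2,4,3), (3,4,3), (5,1,5), (5,2,1), … and 8 more.
Total: 20.

20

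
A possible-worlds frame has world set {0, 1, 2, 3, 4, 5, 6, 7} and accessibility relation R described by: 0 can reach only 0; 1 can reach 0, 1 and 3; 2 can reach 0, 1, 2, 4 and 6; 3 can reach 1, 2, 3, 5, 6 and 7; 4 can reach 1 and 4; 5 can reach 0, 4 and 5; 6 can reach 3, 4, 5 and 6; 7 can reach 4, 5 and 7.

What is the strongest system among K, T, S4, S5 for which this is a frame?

Reflexive (axiom T): yes — every world is R-related to itself.
Transitive (axiom 4): no — 1 R 3 and 3 R 2, but not 1 R 2.
Euclidean (axiom 5): no — 1 R 0 and 1 R 3, but not 0 R 3.
So F validates K, T; S4 would additionally require R to be transitive. The strongest is T.

T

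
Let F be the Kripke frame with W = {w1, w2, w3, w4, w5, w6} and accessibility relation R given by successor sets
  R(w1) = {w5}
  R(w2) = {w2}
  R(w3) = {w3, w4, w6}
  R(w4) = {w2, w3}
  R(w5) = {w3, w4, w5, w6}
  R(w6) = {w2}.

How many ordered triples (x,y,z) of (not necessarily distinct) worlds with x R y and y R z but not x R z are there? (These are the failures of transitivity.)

Enumerating: (w1,w5,w3), (w1,w5,w4), (w1,w5,w6), (w3,w4,w2), (w3,w6,w2), (w4,w3,w4), (w4,w3,w6), (w5,w4,w2), (w5,w6,w2).

9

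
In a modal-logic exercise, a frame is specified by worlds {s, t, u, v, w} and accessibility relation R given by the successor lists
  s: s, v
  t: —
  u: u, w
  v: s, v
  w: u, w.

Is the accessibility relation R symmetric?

Yes

Symmetric: yes — every pair in R has its reverse in R.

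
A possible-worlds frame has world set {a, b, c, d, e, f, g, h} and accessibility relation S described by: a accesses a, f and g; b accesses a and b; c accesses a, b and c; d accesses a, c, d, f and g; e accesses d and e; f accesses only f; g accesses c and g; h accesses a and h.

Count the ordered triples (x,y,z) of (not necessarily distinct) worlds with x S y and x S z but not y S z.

23

Enumerating: (a,f,a), (a,f,g), (a,g,a), (a,g,f), (b,a,b), (c,a,b), (c,a,c), (c,b,c), (d,a,c), (d,a,d), (d,c,d), (d,c,f), … and 11 more.
Total: 23.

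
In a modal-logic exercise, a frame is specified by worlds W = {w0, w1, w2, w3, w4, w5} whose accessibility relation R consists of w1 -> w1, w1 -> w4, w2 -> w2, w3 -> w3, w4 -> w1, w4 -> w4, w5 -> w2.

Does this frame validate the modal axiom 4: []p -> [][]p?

Yes

By correspondence theory, 4 is valid on a frame iff R is transitive.
Transitive: yes — every two-step R-path is closed by a direct edge.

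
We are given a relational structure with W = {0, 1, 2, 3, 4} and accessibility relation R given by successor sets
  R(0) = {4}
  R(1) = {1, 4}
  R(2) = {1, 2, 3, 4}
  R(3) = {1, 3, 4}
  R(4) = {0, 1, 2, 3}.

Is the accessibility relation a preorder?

No

Reflexive: no — 0 is not related to itself.
Transitive: no — 0 R 4 and 4 R 1, but not 0 R 1.
So R is not a preorder.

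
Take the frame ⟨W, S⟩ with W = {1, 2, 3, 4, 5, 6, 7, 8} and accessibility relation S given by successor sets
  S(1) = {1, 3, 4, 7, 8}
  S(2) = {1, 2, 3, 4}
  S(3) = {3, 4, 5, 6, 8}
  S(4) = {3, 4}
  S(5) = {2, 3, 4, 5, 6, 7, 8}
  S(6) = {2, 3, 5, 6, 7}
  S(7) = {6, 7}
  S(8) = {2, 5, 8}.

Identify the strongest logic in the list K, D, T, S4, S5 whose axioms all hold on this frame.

T

Serial (axiom D): yes — every world has a successor (e.g. 1 S 1).
Reflexive (axiom T): yes — every world is S-related to itself.
Transitive (axiom 4): no — 1 S 3 and 3 S 5, but not 1 S 5.
Euclidean (axiom 5): no — 1 S 3 and 1 S 7, but not 3 S 7.
So F validates K, D, T; S4 would additionally require S to be transitive. The strongest is T.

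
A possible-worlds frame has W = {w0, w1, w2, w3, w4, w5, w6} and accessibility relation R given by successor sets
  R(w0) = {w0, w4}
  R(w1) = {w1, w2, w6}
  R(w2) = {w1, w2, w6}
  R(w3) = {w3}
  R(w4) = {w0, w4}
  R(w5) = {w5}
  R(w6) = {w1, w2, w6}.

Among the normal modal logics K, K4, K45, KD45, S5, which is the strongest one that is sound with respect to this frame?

Transitive (axiom 4): yes — every two-step R-path is closed by a direct edge.
Euclidean (axiom 5): yes — any two successors of a common world are R-related.
Serial (axiom D): yes — every world has a successor (e.g. w0 R w0).
Reflexive (axiom T): yes — every world is R-related to itself.
So F validates K, K4, K45, KD45, S5. The strongest is S5.

S5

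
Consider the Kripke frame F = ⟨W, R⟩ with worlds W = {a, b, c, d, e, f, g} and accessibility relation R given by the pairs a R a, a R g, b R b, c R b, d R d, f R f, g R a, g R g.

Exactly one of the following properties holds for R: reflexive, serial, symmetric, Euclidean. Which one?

Reflexive: no — c is not related to itself.
Serial: no — e has no R-successor.
Symmetric: no — c R b but not b R c.
Euclidean: yes — any two successors of a common world are R-related.
Only Euclidean holds.

Euclidean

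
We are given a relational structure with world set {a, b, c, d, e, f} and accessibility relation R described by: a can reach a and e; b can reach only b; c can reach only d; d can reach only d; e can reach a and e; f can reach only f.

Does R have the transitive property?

Yes

Transitive: yes — every two-step R-path is closed by a direct edge.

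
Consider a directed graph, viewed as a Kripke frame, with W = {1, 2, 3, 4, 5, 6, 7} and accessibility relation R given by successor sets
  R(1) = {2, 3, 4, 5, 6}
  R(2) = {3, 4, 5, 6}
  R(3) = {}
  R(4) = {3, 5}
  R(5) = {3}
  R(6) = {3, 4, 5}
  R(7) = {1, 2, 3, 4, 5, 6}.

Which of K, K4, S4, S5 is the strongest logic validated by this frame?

K4

Transitive (axiom 4): yes — every two-step R-path is closed by a direct edge.
Reflexive (axiom T): no — 1 is not related to itself.
Euclidean (axiom 5): no — 1 R 3 and 1 R 2, but not 3 R 2.
So F validates K, K4; S4 would additionally require R to be reflexive. The strongest is K4.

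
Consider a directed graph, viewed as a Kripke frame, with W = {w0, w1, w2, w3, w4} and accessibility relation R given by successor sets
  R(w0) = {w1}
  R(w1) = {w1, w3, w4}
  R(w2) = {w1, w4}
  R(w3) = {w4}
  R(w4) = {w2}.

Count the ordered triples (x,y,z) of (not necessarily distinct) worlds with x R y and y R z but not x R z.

8

Enumerating: (w0,w1,w3), (w0,w1,w4), (w1,w4,w2), (w2,w1,w3), (w2,w4,w2), (w3,w4,w2), (w4,w2,w1), (w4,w2,w4).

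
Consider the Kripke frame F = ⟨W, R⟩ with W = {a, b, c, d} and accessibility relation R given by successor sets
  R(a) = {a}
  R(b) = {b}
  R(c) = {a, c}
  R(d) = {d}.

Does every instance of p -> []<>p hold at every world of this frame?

Axiom B corresponds to the accessibility relation being symmetric.
Symmetric: no — c R a but not a R c.

No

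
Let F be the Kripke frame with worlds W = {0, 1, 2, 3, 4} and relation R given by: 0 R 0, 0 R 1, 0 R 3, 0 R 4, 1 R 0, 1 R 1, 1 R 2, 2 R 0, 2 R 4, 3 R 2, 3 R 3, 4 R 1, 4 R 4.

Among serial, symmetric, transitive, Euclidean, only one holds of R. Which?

Serial: yes — every world has a successor (e.g. 0 R 0).
Symmetric: no — 0 R 3 but not 3 R 0.
Transitive: no — 0 R 1 and 1 R 2, but not 0 R 2.
Euclidean: no — 0 R 1 and 0 R 3, but not 1 R 3.
Only serial holds.

serial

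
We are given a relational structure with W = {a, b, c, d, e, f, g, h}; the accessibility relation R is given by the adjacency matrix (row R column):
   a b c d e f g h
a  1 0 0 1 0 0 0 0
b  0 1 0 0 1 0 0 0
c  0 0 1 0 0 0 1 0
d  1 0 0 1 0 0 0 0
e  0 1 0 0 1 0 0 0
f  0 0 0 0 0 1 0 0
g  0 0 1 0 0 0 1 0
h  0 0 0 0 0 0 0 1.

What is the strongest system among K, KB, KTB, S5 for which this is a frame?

Symmetric (axiom B): yes — every pair in R has its reverse in R.
Reflexive (axiom T): yes — every world is R-related to itself.
Euclidean (axiom 5): yes — any two successors of a common world are R-related.
So F validates K, KB, KTB, S5. The strongest is S5.

S5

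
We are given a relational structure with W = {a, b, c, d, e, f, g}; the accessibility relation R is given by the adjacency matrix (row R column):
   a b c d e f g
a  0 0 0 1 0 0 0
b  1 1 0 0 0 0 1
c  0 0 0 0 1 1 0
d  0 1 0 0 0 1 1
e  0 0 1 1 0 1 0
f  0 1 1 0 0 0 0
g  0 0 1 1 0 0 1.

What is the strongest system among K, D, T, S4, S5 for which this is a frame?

Serial (axiom D): yes — every world has a successor (e.g. a R d).
Reflexive (axiom T): no — a is not related to itself.
Transitive (axiom 4): no — a R d and d R b, but not a R b.
Euclidean (axiom 5): no — b R a and b R g, but not a R g.
So F validates K, D; T would additionally require R to be reflexive. The strongest is D.

D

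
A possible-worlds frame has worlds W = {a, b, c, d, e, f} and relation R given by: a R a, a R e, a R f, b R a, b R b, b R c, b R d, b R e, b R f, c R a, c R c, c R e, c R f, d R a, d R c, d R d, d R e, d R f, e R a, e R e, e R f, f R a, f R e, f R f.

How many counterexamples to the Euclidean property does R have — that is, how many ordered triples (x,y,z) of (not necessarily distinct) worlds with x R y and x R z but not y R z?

22

Enumerating: (b,a,b), (b,a,c), (b,a,d), (b,c,b), (b,c,d), (b,d,b), (b,e,b), (b,e,c), (b,e,d), (b,f,b), (b,f,c), (b,f,d), … and 10 more.
Total: 22.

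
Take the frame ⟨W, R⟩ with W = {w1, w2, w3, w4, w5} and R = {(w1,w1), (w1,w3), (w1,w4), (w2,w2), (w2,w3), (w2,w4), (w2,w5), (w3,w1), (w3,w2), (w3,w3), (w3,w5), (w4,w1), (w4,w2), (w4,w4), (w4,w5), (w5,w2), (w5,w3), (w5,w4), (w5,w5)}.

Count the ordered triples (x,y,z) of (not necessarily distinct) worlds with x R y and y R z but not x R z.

Enumerating: (w1,w3,w2), (w1,w3,w5), (w1,w4,w2), (w1,w4,w5), (w2,w3,w1), (w2,w4,w1), (w3,w1,w4), (w3,w2,w4), (w3,w5,w4), (w4,w1,w3), (w4,w2,w3), (w4,w5,w3), (w5,w3,w1), (w5,w4,w1).

14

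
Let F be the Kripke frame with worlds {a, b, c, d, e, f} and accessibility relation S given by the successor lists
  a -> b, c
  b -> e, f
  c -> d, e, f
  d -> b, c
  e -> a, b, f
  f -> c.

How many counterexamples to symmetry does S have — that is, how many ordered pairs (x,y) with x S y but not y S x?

7

Enumerating: (a,b), (a,c), (b,f), (c,e), (d,b), (e,a), (e,f).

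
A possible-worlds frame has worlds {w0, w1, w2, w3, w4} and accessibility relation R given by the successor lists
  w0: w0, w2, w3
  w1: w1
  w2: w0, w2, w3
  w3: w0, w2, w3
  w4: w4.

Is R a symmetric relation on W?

Yes

Symmetric: yes — every pair in R has its reverse in R.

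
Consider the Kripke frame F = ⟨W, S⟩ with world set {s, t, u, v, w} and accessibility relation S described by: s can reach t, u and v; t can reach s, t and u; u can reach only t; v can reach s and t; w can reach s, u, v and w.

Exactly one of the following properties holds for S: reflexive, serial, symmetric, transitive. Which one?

Reflexive: no — s is not related to itself.
Serial: yes — every world has a successor (e.g. s S t).
Symmetric: no — s S u but not u S s.
Transitive: no — t S s and s S v, but not t S v.
Only serial holds.

serial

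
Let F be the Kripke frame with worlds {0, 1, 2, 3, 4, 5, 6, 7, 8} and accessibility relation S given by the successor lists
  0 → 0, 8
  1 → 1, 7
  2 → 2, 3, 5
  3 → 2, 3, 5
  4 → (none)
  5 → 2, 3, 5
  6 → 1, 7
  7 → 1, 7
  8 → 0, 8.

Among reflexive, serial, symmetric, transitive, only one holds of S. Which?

Reflexive: no — 4 is not related to itself.
Serial: no — 4 has no S-successor.
Symmetric: no — 6 S 1 but not 1 S 6.
Transitive: yes — every two-step S-path is closed by a direct edge.
Only transitive holds.

transitive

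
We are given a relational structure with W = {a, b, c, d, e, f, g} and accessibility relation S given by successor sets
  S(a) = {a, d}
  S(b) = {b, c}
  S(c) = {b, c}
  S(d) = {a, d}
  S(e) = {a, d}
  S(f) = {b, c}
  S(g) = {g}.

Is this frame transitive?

Transitive: yes — every two-step S-path is closed by a direct edge.

Yes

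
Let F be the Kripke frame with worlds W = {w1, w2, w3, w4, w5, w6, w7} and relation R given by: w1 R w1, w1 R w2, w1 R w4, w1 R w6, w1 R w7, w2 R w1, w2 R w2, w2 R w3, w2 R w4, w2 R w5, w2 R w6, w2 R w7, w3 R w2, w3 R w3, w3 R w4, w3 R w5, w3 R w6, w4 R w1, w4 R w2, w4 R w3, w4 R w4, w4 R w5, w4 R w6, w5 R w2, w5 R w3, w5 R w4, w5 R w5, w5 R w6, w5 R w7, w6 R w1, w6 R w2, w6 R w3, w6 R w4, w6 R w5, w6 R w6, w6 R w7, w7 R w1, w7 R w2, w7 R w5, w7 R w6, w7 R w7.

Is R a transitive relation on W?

No

Transitive: no — w1 R w2 and w2 R w3, but not w1 R w3.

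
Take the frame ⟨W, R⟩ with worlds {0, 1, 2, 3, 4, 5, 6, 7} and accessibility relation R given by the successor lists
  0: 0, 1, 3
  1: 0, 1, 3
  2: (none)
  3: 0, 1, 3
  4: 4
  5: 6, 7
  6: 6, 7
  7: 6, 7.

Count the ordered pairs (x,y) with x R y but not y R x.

Enumerating: (5,6), (5,7).

2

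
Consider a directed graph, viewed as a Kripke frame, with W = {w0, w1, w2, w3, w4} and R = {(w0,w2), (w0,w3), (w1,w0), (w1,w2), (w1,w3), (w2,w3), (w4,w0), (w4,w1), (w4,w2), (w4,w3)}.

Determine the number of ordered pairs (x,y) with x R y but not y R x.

10

Enumerating: (w0,w2), (w0,w3), (w1,w0), (w1,w2), (w1,w3), (w2,w3), (w4,w0), (w4,w1), (w4,w2), (w4,w3).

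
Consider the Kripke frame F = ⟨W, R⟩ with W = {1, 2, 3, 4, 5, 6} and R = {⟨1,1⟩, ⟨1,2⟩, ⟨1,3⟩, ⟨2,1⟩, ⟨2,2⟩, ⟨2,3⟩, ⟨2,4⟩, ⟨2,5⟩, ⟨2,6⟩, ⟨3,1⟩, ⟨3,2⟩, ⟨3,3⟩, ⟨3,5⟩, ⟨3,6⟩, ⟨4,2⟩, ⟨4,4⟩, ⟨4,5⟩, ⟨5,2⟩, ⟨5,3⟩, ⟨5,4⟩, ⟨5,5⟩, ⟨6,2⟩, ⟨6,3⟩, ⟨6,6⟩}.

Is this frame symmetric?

Yes

Symmetric: yes — every pair in R has its reverse in R.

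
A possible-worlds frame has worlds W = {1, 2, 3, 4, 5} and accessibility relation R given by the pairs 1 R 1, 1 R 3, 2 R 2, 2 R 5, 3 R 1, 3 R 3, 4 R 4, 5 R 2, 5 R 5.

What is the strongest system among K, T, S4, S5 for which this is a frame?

S5

Reflexive (axiom T): yes — every world is R-related to itself.
Transitive (axiom 4): yes — every two-step R-path is closed by a direct edge.
Euclidean (axiom 5): yes — any two successors of a common world are R-related.
So F validates K, T, S4, S5. The strongest is S5.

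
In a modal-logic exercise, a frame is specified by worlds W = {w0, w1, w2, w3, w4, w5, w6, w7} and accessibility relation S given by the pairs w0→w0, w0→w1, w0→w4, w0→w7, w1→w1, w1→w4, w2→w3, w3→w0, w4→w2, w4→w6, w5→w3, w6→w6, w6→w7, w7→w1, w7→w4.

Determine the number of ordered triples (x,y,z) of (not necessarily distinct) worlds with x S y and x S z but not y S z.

Enumerating: (w0,w1,w0), (w0,w1,w7), (w0,w4,w0), (w0,w4,w1), (w0,w4,w4), (w0,w4,w7), (w0,w7,w0), (w0,w7,w7), (w1,w4,w1), (w1,w4,w4), (w2,w3,w3), (w4,w2,w2), … and 7 more.
Total: 19.

19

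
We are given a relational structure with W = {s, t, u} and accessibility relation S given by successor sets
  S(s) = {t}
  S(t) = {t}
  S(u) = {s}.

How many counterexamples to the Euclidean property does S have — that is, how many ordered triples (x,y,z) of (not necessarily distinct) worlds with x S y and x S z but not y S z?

Enumerating: (u,s,s).

1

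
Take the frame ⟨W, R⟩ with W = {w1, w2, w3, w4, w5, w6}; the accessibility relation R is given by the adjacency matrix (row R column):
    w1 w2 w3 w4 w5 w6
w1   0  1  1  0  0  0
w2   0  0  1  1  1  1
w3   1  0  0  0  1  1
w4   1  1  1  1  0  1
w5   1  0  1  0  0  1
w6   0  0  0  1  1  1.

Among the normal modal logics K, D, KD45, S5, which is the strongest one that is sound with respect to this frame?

Serial (axiom D): yes — every world has a successor (e.g. w1 R w2).
Euclidean (axiom 5): no — w1 R w3 and w1 R w2, but not w3 R w2.
Transitive (axiom 4): no — w1 R w2 and w2 R w4, but not w1 R w4.
Reflexive (axiom T): no — w1 is not related to itself.
So F validates K, D; KD45 would additionally require R to be Euclidean and transitive. The strongest is D.

D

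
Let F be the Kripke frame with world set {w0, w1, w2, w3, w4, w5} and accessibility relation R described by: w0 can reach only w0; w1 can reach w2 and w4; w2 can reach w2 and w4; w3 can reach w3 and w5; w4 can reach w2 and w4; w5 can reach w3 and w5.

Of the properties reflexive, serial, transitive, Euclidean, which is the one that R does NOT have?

Reflexive: no — w1 is not related to itself.
Serial: yes — every world has a successor (e.g. w0 R w0).
Transitive: yes — every two-step R-path is closed by a direct edge.
Euclidean: yes — any two successors of a common world are R-related.
Only reflexive fails.

reflexive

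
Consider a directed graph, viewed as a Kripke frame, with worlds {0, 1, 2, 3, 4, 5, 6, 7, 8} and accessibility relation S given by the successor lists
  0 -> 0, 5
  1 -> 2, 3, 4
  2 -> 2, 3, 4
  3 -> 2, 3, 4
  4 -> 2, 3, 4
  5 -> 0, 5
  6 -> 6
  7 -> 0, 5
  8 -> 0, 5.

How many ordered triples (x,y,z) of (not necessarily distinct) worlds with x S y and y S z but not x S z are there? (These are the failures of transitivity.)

S is transitive; there are no such tuples.

0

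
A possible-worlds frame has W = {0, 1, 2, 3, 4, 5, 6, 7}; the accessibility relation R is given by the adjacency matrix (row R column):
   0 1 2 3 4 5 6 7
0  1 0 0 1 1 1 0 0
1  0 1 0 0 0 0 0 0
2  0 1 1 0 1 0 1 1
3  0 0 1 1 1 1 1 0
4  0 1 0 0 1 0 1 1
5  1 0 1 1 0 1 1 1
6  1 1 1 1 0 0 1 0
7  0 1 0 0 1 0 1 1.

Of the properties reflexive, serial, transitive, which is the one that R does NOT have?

transitive

Reflexive: yes — every world is R-related to itself.
Serial: yes — every world has a successor (e.g. 0 R 0).
Transitive: no — 0 R 3 and 3 R 2, but not 0 R 2.
Only transitive fails.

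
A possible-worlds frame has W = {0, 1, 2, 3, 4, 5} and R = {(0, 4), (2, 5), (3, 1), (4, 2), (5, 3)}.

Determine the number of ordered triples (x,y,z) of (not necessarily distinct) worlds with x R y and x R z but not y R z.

5

Enumerating: (0,4,4), (2,5,5), (3,1,1), (4,2,2), (5,3,3).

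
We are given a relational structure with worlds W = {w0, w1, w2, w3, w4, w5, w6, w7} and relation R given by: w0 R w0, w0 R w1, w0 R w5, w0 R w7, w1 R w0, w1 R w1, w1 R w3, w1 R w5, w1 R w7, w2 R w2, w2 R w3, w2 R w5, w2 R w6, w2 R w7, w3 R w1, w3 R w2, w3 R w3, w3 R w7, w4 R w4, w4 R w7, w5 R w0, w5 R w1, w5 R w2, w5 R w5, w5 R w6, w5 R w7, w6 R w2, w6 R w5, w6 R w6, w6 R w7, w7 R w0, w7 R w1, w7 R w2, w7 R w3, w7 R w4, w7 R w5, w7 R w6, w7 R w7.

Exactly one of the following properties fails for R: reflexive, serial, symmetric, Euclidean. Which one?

Reflexive: yes — every world is R-related to itself.
Serial: yes — every world has a successor (e.g. w0 R w0).
Symmetric: yes — every pair in R has its reverse in R.
Euclidean: no — w1 R w0 and w1 R w3, but not w0 R w3.
Only Euclidean fails.

Euclidean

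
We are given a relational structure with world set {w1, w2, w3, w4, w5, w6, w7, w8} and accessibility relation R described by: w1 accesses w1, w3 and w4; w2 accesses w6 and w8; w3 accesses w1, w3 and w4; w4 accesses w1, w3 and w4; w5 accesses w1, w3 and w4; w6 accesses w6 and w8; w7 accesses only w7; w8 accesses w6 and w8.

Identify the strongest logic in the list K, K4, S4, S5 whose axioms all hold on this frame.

Transitive (axiom 4): yes — every two-step R-path is closed by a direct edge.
Reflexive (axiom T): no — w2 is not related to itself.
Euclidean (axiom 5): yes — any two successors of a common world are R-related.
So F validates K, K4; S4 would additionally require R to be reflexive. The strongest is K4.

K4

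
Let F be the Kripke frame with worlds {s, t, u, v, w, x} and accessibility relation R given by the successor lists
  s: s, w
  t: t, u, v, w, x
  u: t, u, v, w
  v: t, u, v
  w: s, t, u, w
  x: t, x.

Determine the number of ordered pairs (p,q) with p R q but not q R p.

R is symmetric; there are no such tuples.

0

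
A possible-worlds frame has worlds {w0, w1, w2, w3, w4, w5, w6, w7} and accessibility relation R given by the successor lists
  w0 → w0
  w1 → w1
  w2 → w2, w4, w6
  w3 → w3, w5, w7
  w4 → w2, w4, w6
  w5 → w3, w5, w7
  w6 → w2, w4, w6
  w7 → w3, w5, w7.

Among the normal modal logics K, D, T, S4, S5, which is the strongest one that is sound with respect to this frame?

Serial (axiom D): yes — every world has a successor (e.g. w0 R w0).
Reflexive (axiom T): yes — every world is R-related to itself.
Transitive (axiom 4): yes — every two-step R-path is closed by a direct edge.
Euclidean (axiom 5): yes — any two successors of a common world are R-related.
So F validates K, D, T, S4, S5. The strongest is S5.

S5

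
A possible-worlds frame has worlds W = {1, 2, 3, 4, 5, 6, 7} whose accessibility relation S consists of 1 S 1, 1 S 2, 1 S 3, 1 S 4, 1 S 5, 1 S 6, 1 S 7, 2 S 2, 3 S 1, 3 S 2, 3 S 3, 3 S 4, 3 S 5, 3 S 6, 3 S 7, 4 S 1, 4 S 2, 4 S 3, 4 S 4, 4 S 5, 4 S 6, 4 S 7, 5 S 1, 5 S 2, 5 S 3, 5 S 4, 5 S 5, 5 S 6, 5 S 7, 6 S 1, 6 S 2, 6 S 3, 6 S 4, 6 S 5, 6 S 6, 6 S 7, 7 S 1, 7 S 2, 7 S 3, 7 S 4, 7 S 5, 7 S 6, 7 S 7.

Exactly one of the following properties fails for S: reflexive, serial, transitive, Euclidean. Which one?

Reflexive: yes — every world is S-related to itself.
Serial: yes — every world has a successor (e.g. 1 S 1).
Transitive: yes — every two-step S-path is closed by a direct edge.
Euclidean: no — 1 S 2 and 1 S 3, but not 2 S 3.
Only Euclidean fails.

Euclidean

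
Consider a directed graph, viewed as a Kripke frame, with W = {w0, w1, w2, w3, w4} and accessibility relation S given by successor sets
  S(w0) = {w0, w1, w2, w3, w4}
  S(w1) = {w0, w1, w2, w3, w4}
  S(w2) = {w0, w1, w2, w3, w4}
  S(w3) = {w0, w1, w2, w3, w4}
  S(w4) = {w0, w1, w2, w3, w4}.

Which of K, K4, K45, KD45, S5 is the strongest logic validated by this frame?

Transitive (axiom 4): yes — every two-step S-path is closed by a direct edge.
Euclidean (axiom 5): yes — any two successors of a common world are S-related.
Serial (axiom D): yes — every world has a successor (e.g. w0 S w0).
Reflexive (axiom T): yes — every world is S-related to itself.
So F validates K, K4, K45, KD45, S5. The strongest is S5.

S5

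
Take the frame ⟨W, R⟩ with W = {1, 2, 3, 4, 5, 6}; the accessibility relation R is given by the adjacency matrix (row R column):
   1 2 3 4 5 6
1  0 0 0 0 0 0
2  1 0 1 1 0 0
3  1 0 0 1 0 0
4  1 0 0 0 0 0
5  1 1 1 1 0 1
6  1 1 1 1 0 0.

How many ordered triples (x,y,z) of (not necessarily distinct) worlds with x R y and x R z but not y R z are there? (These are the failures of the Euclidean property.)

Enumerating: (2,1,1), (2,1,3), (2,1,4), (2,3,3), (2,4,3), (2,4,4), (3,1,1), (3,1,4), (3,4,4), (4,1,1), (5,1,1), (5,1,2), … and 23 more.
Total: 35.

35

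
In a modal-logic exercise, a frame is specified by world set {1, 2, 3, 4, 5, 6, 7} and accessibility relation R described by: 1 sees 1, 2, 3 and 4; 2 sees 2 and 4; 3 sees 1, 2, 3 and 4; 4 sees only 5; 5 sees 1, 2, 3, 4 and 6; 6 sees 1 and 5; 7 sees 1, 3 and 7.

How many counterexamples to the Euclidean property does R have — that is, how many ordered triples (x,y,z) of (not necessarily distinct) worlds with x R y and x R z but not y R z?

33

Enumerating: (1,2,1), (1,2,3), (1,4,1), (1,4,2), (1,4,3), (1,4,4), (2,4,2), (2,4,4), (3,2,1), (3,2,3), (3,4,1), (3,4,2), … and 21 more.
Total: 33.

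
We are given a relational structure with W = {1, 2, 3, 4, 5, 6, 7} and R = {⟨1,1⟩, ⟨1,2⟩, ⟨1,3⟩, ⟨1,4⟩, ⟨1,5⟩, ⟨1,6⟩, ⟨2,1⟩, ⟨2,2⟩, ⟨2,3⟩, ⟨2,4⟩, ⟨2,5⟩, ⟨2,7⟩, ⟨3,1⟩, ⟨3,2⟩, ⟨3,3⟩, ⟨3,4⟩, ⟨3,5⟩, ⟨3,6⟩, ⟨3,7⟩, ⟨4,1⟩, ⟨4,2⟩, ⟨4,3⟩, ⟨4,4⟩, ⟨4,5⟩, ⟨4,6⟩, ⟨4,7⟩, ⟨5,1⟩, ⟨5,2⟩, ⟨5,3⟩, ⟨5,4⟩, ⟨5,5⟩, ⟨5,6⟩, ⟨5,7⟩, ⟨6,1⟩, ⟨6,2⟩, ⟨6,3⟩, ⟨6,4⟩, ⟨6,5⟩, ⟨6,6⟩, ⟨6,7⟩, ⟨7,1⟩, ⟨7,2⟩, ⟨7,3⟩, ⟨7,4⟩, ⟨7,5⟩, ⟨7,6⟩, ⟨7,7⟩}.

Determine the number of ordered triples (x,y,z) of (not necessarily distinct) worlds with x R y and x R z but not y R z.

12

Enumerating: (1,2,6), (2,1,7), (3,1,7), (3,2,6), (4,1,7), (4,2,6), (5,1,7), (5,2,6), (6,1,7), (6,2,6), (7,1,7), (7,2,6).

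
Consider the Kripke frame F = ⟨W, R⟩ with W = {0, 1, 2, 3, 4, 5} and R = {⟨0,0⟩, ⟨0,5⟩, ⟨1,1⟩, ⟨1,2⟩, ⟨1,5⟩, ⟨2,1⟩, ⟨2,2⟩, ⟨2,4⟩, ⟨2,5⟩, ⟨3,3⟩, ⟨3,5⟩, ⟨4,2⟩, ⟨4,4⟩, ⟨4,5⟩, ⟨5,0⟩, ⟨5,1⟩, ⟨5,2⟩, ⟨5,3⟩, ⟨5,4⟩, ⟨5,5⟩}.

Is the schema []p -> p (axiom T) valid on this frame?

Axiom T corresponds to the accessibility relation being reflexive.
Reflexive: yes — every world is R-related to itself.

Yes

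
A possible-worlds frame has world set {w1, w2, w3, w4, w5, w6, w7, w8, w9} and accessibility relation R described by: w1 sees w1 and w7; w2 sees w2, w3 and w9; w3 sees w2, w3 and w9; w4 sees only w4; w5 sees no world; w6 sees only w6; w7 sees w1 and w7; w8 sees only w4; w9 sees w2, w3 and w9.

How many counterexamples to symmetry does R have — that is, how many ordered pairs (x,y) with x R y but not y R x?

Enumerating: (w8,w4).

1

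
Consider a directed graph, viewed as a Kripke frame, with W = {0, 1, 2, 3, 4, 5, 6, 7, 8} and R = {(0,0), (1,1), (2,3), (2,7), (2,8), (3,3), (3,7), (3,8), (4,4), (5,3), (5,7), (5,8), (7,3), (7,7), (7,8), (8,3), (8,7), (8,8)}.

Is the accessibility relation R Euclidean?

Euclidean: yes — any two successors of a common world are R-related.

Yes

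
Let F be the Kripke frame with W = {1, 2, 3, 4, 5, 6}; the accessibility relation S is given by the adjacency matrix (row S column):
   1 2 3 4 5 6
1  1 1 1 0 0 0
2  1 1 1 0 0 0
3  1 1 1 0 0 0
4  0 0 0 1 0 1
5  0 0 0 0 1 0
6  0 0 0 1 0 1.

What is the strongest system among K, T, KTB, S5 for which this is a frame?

Reflexive (axiom T): yes — every world is S-related to itself.
Symmetric (axiom B): yes — every pair in S has its reverse in S.
Euclidean (axiom 5): yes — any two successors of a common world are S-related.
So F validates K, T, KTB, S5. The strongest is S5.

S5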